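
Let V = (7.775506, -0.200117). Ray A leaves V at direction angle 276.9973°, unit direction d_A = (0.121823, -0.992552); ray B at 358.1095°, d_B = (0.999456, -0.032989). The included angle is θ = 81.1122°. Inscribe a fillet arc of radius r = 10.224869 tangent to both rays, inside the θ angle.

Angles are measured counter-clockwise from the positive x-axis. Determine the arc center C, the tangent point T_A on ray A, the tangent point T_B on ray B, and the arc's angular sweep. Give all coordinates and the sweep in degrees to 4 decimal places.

center=(19.3798,-10.8136) T_A=(9.2311,-12.0592) T_B=(19.7171,-0.5943) sweep=98.8878

bisector direction at 317.5534° = (0.737907,-0.674903)
center distance |VC| = r/sin(θ/2) = 10.224869/sin(40.5561°) = 15.725916
C = V + |VC|·bis = (19.3798,-10.8136)
T_A = V + ((C−V)·d_A)·d_A = V + 11.9481·d_A = (9.2311,-12.0592)
T_B = V + ((C−V)·d_B)·d_B = V + 11.9481·d_B = (19.7171,-0.5943)
sweep = 180° − θ = 98.8878°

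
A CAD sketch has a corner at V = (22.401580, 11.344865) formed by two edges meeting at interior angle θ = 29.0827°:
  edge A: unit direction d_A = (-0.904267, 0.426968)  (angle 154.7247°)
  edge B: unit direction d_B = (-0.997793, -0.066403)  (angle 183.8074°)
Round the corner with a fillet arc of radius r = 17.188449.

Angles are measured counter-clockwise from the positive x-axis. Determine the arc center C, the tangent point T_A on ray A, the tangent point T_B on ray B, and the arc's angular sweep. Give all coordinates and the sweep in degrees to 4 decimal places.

center=(-44.8590,24.0952) T_A=(-37.5201,39.6381) T_B=(-43.7176,6.9447) sweep=150.9173

bisector direction at 169.2661° = (-0.982503,0.186249)
center distance |VC| = r/sin(θ/2) = 17.188449/sin(14.5413°) = 68.458427
C = V + |VC|·bis = (-44.8590,24.0952)
T_A = V + ((C−V)·d_A)·d_A = V + 66.2655·d_A = (-37.5201,39.6381)
T_B = V + ((C−V)·d_B)·d_B = V + 66.2655·d_B = (-43.7176,6.9447)
sweep = 180° − θ = 150.9173°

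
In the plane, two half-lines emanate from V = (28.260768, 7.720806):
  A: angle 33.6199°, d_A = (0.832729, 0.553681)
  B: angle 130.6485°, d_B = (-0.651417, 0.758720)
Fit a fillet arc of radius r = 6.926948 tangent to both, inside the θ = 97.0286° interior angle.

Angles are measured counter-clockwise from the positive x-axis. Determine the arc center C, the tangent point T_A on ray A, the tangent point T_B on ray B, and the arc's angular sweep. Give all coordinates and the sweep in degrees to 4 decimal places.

bisector direction at 82.1342° = (0.136853,0.990591)
center distance |VC| = r/sin(θ/2) = 6.926948/sin(48.5143°) = 9.246767
C = V + |VC|·bis = (29.5262,16.8806)
T_A = V + ((C−V)·d_A)·d_A = V + 6.1254·d_A = (33.3615,11.1123)
T_B = V + ((C−V)·d_B)·d_B = V + 6.1254·d_B = (24.2706,12.3682)
sweep = 180° − θ = 82.9714°

center=(29.5262,16.8806) T_A=(33.3615,11.1123) T_B=(24.2706,12.3682) sweep=82.9714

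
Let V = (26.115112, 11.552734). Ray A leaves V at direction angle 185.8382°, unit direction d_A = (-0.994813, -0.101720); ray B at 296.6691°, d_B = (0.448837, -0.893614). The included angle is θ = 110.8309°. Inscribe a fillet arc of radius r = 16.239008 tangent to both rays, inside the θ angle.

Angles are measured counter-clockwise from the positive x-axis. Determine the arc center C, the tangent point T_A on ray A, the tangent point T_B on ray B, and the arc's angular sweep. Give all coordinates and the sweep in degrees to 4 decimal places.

center=(16.6289,-5.7409) T_A=(14.9771,10.4139) T_B=(31.1403,1.5478) sweep=69.1691

bisector direction at 241.2536° = (-0.480933,-0.876757)
center distance |VC| = r/sin(θ/2) = 16.239008/sin(55.4154°) = 19.724543
C = V + |VC|·bis = (16.6289,-5.7409)
T_A = V + ((C−V)·d_A)·d_A = V + 11.1961·d_A = (14.9771,10.4139)
T_B = V + ((C−V)·d_B)·d_B = V + 11.1961·d_B = (31.1403,1.5478)
sweep = 180° − θ = 69.1691°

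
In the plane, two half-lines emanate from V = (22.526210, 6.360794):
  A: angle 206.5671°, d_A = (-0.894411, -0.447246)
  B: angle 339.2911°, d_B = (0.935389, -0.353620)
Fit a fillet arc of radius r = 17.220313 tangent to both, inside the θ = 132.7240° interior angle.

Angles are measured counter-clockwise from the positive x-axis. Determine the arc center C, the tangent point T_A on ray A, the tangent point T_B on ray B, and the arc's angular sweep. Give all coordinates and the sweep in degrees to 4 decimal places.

center=(23.4868,-12.4121) T_A=(15.7851,2.9899) T_B=(29.5762,3.6956) sweep=47.2760

bisector direction at 272.9291° = (0.051100,-0.998694)
center distance |VC| = r/sin(θ/2) = 17.220313/sin(66.3620°) = 18.797478
C = V + |VC|·bis = (23.4868,-12.4121)
T_A = V + ((C−V)·d_A)·d_A = V + 7.5370·d_A = (15.7851,2.9899)
T_B = V + ((C−V)·d_B)·d_B = V + 7.5370·d_B = (29.5762,3.6956)
sweep = 180° − θ = 47.2760°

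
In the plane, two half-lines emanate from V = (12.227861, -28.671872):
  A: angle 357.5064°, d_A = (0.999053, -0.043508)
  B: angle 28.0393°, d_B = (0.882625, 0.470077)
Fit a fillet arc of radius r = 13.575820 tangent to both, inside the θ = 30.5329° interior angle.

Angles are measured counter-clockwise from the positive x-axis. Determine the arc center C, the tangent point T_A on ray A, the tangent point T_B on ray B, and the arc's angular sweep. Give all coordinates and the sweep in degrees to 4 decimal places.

center=(62.5107,-17.2730) T_A=(61.9200,-30.8359) T_B=(56.1290,-5.2906) sweep=149.4671

bisector direction at 12.7729° = (0.975254,0.221086)
center distance |VC| = r/sin(θ/2) = 13.575820/sin(15.2665°) = 51.558668
C = V + |VC|·bis = (62.5107,-17.2730)
T_A = V + ((C−V)·d_A)·d_A = V + 49.7393·d_A = (61.9200,-30.8359)
T_B = V + ((C−V)·d_B)·d_B = V + 49.7393·d_B = (56.1290,-5.2906)
sweep = 180° − θ = 149.4671°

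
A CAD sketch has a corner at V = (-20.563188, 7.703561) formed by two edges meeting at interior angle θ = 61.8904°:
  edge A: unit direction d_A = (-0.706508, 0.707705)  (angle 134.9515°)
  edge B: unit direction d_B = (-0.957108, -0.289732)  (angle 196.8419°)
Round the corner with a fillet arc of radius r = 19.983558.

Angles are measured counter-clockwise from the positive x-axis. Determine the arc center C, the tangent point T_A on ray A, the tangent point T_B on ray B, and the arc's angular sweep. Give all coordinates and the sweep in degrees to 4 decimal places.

center=(-58.2538,17.1731) T_A=(-44.1114,31.2916) T_B=(-52.4640,-1.9533) sweep=118.1096

bisector direction at 165.8967° = (-0.969858,0.243671)
center distance |VC| = r/sin(θ/2) = 19.983558/sin(30.9452°) = 38.862034
C = V + |VC|·bis = (-58.2538,17.1731)
T_A = V + ((C−V)·d_A)·d_A = V + 33.3304·d_A = (-44.1114,31.2916)
T_B = V + ((C−V)·d_B)·d_B = V + 33.3304·d_B = (-52.4640,-1.9533)
sweep = 180° − θ = 118.1096°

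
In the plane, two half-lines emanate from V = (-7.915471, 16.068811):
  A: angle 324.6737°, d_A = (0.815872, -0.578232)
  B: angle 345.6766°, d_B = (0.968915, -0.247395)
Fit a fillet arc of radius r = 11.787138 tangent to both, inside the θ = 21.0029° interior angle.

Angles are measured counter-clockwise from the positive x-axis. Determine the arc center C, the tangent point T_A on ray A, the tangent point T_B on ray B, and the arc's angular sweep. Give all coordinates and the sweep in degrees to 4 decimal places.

center=(50.7805,-11.0834) T_A=(43.9648,-20.7002) T_B=(53.6966,0.3373) sweep=158.9971

bisector direction at 335.1751° = (0.907595,-0.419846)
center distance |VC| = r/sin(θ/2) = 11.787138/sin(10.5015°) = 64.671961
C = V + |VC|·bis = (50.7805,-11.0834)
T_A = V + ((C−V)·d_A)·d_A = V + 63.5887·d_A = (43.9648,-20.7002)
T_B = V + ((C−V)·d_B)·d_B = V + 63.5887·d_B = (53.6966,0.3373)
sweep = 180° − θ = 158.9971°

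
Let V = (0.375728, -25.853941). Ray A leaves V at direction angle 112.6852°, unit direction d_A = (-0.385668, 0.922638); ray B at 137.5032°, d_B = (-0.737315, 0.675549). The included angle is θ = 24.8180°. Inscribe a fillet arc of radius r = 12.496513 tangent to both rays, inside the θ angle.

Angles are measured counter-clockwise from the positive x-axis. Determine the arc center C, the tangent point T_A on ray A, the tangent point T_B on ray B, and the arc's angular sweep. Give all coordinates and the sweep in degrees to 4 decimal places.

center=(-33.0580,21.7276) T_A=(-21.5282,26.5471) T_B=(-41.5000,12.5138) sweep=155.1820

bisector direction at 125.0942° = (-0.574922,0.818208)
center distance |VC| = r/sin(θ/2) = 12.496513/sin(12.4090°) = 58.153410
C = V + |VC|·bis = (-33.0580,21.7276)
T_A = V + ((C−V)·d_A)·d_A = V + 56.7949·d_A = (-21.5282,26.5471)
T_B = V + ((C−V)·d_B)·d_B = V + 56.7949·d_B = (-41.5000,12.5138)
sweep = 180° − θ = 155.1820°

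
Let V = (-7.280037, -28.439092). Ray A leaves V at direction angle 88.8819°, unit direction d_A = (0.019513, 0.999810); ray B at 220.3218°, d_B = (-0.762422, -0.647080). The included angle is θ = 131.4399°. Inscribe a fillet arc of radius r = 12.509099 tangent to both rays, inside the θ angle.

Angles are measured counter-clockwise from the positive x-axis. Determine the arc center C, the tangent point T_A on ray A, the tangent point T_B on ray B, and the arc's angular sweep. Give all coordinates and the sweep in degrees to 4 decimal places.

bisector direction at 154.6018° = (-0.903349,0.428906)
center distance |VC| = r/sin(θ/2) = 12.509099/sin(65.7199°) = 13.722941
C = V + |VC|·bis = (-19.6766,-22.5532)
T_A = V + ((C−V)·d_A)·d_A = V + 5.6428·d_A = (-7.1699,-22.7973)
T_B = V + ((C−V)·d_B)·d_B = V + 5.6428·d_B = (-11.5823,-32.0905)
sweep = 180° − θ = 48.5601°

center=(-19.6766,-22.5532) T_A=(-7.1699,-22.7973) T_B=(-11.5823,-32.0905) sweep=48.5601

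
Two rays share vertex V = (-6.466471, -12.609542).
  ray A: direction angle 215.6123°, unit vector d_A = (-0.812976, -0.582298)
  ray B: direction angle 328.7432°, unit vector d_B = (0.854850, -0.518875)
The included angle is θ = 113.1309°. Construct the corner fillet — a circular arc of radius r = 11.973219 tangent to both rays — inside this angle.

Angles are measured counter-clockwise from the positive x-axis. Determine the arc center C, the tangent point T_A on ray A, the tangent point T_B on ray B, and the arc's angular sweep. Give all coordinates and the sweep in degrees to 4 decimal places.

center=(-5.9213,-26.9467) T_A=(-12.8932,-17.2127) T_B=(0.2913,-16.7114) sweep=66.8691

bisector direction at 272.1778° = (0.038000,-0.999278)
center distance |VC| = r/sin(θ/2) = 11.973219/sin(56.5654°) = 14.347505
C = V + |VC|·bis = (-5.9213,-26.9467)
T_A = V + ((C−V)·d_A)·d_A = V + 7.9052·d_A = (-12.8932,-17.2127)
T_B = V + ((C−V)·d_B)·d_B = V + 7.9052·d_B = (0.2913,-16.7114)
sweep = 180° − θ = 66.8691°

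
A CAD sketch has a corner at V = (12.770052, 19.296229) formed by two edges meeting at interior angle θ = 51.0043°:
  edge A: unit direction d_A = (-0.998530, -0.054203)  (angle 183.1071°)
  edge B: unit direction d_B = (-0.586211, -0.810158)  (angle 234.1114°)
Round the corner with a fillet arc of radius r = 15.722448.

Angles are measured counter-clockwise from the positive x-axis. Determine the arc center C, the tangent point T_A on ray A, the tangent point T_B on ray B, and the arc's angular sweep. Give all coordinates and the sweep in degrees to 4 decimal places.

bisector direction at 208.6093° = (-0.877906,-0.478834)
center distance |VC| = r/sin(θ/2) = 15.722448/sin(25.5022°) = 36.517552
C = V + |VC|·bis = (-19.2889,1.8104)
T_A = V + ((C−V)·d_A)·d_A = V + 32.9596·d_A = (-20.1411,17.5097)
T_B = V + ((C−V)·d_B)·d_B = V + 32.9596·d_B = (-6.5512,-7.4063)
sweep = 180° − θ = 128.9957°

center=(-19.2889,1.8104) T_A=(-20.1411,17.5097) T_B=(-6.5512,-7.4063) sweep=128.9957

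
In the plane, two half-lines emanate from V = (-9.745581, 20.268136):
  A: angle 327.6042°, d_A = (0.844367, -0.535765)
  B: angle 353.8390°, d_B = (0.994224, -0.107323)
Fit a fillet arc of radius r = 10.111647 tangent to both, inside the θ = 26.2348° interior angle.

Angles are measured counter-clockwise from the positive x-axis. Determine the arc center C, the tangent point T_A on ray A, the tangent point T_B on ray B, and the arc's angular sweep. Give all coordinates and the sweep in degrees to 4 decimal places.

center=(32.3111,5.5579) T_A=(26.8936,-2.9801) T_B=(33.3963,15.6111) sweep=153.7652

bisector direction at 340.7216° = (0.943925,-0.330159)
center distance |VC| = r/sin(θ/2) = 10.111647/sin(13.1174°) = 44.555087
C = V + |VC|·bis = (32.3111,5.5579)
T_A = V + ((C−V)·d_A)·d_A = V + 43.3925·d_A = (26.8936,-2.9801)
T_B = V + ((C−V)·d_B)·d_B = V + 43.3925·d_B = (33.3963,15.6111)
sweep = 180° − θ = 153.7652°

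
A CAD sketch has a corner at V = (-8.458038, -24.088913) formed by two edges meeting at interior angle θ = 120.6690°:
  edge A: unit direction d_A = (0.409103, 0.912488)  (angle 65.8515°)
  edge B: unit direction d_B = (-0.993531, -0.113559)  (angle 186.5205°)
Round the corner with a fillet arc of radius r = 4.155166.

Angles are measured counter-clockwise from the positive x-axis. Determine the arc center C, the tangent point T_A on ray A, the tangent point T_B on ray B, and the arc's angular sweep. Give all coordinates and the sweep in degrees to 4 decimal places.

bisector direction at 126.1860° = (-0.590408,0.807105)
center distance |VC| = r/sin(θ/2) = 4.155166/sin(60.3345°) = 4.781936
C = V + |VC|·bis = (-11.2813,-20.2294)
T_A = V + ((C−V)·d_A)·d_A = V + 2.3667·d_A = (-7.4898,-21.9293)
T_B = V + ((C−V)·d_B)·d_B = V + 2.3667·d_B = (-10.8095,-24.3577)
sweep = 180° − θ = 59.3310°

center=(-11.2813,-20.2294) T_A=(-7.4898,-21.9293) T_B=(-10.8095,-24.3577) sweep=59.3310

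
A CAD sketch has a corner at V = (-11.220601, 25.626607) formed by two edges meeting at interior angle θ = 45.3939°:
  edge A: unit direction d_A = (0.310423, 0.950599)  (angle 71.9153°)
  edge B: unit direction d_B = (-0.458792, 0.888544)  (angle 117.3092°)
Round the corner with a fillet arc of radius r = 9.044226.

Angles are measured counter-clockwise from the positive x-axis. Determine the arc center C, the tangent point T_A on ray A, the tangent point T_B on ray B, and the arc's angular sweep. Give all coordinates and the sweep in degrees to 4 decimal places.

center=(-13.1054,48.9900) T_A=(-4.5080,46.1825) T_B=(-21.1416,44.8406) sweep=134.6061

bisector direction at 94.6123° = (-0.080412,0.996762)
center distance |VC| = r/sin(θ/2) = 9.044226/sin(22.6970°) = 23.439325
C = V + |VC|·bis = (-13.1054,48.9900)
T_A = V + ((C−V)·d_A)·d_A = V + 21.6242·d_A = (-4.5080,46.1825)
T_B = V + ((C−V)·d_B)·d_B = V + 21.6242·d_B = (-21.1416,44.8406)
sweep = 180° − θ = 134.6061°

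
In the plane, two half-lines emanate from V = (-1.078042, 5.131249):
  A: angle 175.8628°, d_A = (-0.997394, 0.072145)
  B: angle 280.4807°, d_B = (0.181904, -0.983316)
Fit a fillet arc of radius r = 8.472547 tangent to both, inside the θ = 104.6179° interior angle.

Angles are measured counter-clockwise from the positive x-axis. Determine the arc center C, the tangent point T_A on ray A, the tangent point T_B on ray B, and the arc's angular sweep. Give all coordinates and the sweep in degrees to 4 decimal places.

bisector direction at 228.1718° = (-0.666900,-0.745147)
center distance |VC| = r/sin(θ/2) = 8.472547/sin(52.3090°) = 10.706866
C = V + |VC|·bis = (-8.2185,-2.8469)
T_A = V + ((C−V)·d_A)·d_A = V + 6.5462·d_A = (-7.6072,5.6035)
T_B = V + ((C−V)·d_B)·d_B = V + 6.5462·d_B = (0.1127,-1.3058)
sweep = 180° − θ = 75.3821°

center=(-8.2185,-2.8469) T_A=(-7.6072,5.6035) T_B=(0.1127,-1.3058) sweep=75.3821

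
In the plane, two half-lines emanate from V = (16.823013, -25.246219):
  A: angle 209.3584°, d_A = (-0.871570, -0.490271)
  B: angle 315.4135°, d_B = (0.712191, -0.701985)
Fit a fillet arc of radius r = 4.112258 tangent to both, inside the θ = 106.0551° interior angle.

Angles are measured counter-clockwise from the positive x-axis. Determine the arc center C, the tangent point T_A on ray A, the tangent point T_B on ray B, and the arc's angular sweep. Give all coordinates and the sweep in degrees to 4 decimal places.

center=(16.1410,-30.3481) T_A=(14.1249,-26.7640) T_B=(19.0278,-27.4194) sweep=73.9449

bisector direction at 262.3859° = (-0.132499,-0.991183)
center distance |VC| = r/sin(θ/2) = 4.112258/sin(53.0275°) = 5.147240
C = V + |VC|·bis = (16.1410,-30.3481)
T_A = V + ((C−V)·d_A)·d_A = V + 3.0957·d_A = (14.1249,-26.7640)
T_B = V + ((C−V)·d_B)·d_B = V + 3.0957·d_B = (19.0278,-27.4194)
sweep = 180° − θ = 73.9449°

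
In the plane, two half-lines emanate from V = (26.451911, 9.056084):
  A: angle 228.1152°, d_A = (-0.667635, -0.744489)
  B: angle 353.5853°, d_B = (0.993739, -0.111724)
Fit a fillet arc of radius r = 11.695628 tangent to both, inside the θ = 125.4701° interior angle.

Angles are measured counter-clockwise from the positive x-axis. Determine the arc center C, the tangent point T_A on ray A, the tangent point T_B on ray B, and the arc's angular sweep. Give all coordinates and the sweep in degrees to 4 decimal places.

center=(31.1350,-3.2397) T_A=(22.4277,4.5687) T_B=(32.4417,8.3827) sweep=54.5299

bisector direction at 290.8503° = (0.355927,-0.934514)
center distance |VC| = r/sin(θ/2) = 11.695628/sin(62.7351°) = 13.157452
C = V + |VC|·bis = (31.1350,-3.2397)
T_A = V + ((C−V)·d_A)·d_A = V + 6.0275·d_A = (22.4277,4.5687)
T_B = V + ((C−V)·d_B)·d_B = V + 6.0275·d_B = (32.4417,8.3827)
sweep = 180° − θ = 54.5299°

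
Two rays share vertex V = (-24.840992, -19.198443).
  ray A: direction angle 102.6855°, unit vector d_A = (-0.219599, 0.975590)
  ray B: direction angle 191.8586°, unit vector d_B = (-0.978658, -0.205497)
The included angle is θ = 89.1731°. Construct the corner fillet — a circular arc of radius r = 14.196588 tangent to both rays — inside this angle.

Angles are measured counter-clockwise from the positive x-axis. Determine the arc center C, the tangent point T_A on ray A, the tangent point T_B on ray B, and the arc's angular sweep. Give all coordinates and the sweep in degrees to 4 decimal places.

center=(-41.8539,-8.2646) T_A=(-28.0039,-5.1470) T_B=(-38.9366,-22.1582) sweep=90.8269

bisector direction at 147.2721° = (-0.841247,0.540651)
center distance |VC| = r/sin(θ/2) = 14.196588/sin(44.5866°) = 20.223466
C = V + |VC|·bis = (-41.8539,-8.2646)
T_A = V + ((C−V)·d_A)·d_A = V + 14.4030·d_A = (-28.0039,-5.1470)
T_B = V + ((C−V)·d_B)·d_B = V + 14.4030·d_B = (-38.9366,-22.1582)
sweep = 180° − θ = 90.8269°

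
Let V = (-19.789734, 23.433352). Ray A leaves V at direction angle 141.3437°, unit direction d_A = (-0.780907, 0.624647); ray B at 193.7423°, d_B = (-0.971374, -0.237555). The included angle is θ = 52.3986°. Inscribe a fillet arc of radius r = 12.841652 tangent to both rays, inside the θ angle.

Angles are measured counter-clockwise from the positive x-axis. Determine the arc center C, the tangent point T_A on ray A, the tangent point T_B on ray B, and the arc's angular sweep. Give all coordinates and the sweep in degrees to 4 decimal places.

bisector direction at 167.5430° = (-0.976458,0.215707)
center distance |VC| = r/sin(θ/2) = 12.841652/sin(26.1993°) = 29.086751
C = V + |VC|·bis = (-48.1917,29.7076)
T_A = V + ((C−V)·d_A)·d_A = V + 26.0985·d_A = (-40.1702,39.7357)
T_B = V + ((C−V)·d_B)·d_B = V + 26.0985·d_B = (-45.1411,17.2335)
sweep = 180° − θ = 127.6014°

center=(-48.1917,29.7076) T_A=(-40.1702,39.7357) T_B=(-45.1411,17.2335) sweep=127.6014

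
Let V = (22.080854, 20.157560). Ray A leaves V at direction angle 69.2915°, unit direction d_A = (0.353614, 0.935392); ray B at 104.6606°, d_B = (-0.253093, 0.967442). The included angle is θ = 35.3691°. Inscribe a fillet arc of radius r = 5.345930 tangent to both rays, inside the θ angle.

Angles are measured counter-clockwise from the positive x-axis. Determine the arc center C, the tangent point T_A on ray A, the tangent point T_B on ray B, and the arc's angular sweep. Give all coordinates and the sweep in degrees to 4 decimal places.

center=(23.0092,37.7313) T_A=(28.0098,35.8409) T_B=(17.8373,36.3783) sweep=144.6309

bisector direction at 86.9761° = (0.052753,0.998608)
center distance |VC| = r/sin(θ/2) = 5.345930/sin(17.6846°) = 17.598254
C = V + |VC|·bis = (23.0092,37.7313)
T_A = V + ((C−V)·d_A)·d_A = V + 16.7666·d_A = (28.0098,35.8409)
T_B = V + ((C−V)·d_B)·d_B = V + 16.7666·d_B = (17.8373,36.3783)
sweep = 180° − θ = 144.6309°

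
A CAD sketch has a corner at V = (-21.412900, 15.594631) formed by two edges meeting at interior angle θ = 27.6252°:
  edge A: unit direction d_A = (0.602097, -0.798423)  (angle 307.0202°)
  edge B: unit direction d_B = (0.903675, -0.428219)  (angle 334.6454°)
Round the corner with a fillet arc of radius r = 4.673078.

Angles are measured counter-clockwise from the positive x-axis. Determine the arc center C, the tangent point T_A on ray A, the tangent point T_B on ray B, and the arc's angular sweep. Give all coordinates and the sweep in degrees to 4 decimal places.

bisector direction at 320.8328° = (0.775306,-0.631586)
center distance |VC| = r/sin(θ/2) = 4.673078/sin(13.8126°) = 19.573346
C = V + |VC|·bis = (-6.2376,3.2324)
T_A = V + ((C−V)·d_A)·d_A = V + 19.0073·d_A = (-9.9687,0.4187)
T_B = V + ((C−V)·d_B)·d_B = V + 19.0073·d_B = (-4.2365,7.4553)
sweep = 180° − θ = 152.3748°

center=(-6.2376,3.2324) T_A=(-9.9687,0.4187) T_B=(-4.2365,7.4553) sweep=152.3748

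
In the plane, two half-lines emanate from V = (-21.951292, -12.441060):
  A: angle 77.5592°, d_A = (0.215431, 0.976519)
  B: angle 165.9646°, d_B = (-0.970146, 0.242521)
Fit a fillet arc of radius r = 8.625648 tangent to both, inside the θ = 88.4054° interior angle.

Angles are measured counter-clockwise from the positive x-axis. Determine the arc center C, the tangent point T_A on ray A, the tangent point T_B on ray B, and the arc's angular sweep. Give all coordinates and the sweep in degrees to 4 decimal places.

center=(-28.4637,-1.9220) T_A=(-20.0406,-3.7802) T_B=(-30.5556,-10.2901) sweep=91.5946

bisector direction at 121.7619° = (-0.526391,0.850243)
center distance |VC| = r/sin(θ/2) = 8.625648/sin(44.2027°) = 12.371861
C = V + |VC|·bis = (-28.4637,-1.9220)
T_A = V + ((C−V)·d_A)·d_A = V + 8.8691·d_A = (-20.0406,-3.7802)
T_B = V + ((C−V)·d_B)·d_B = V + 8.8691·d_B = (-30.5556,-10.2901)
sweep = 180° − θ = 91.5946°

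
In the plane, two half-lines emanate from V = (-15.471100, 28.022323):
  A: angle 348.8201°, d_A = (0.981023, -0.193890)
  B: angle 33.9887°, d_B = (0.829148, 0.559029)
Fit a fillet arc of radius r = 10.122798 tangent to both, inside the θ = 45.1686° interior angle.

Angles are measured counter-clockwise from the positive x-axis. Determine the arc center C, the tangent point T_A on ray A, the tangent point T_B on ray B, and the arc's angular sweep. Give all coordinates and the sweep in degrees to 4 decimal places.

center=(10.3670,33.2343) T_A=(8.4043,23.3036) T_B=(4.7081,41.6276) sweep=134.8314

bisector direction at 11.4044° = (0.980256,0.197733)
center distance |VC| = r/sin(θ/2) = 10.122798/sin(22.5843°) = 26.358547
C = V + |VC|·bis = (10.3670,33.2343)
T_A = V + ((C−V)·d_A)·d_A = V + 24.3373·d_A = (8.4043,23.3036)
T_B = V + ((C−V)·d_B)·d_B = V + 24.3373·d_B = (4.7081,41.6276)
sweep = 180° − θ = 134.8314°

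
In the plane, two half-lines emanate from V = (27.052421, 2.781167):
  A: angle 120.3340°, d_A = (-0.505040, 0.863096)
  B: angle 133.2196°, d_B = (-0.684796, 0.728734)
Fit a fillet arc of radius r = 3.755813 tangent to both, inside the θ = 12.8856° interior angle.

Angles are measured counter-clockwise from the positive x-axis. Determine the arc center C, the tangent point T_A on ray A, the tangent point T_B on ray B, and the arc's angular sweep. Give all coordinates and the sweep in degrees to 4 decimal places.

center=(7.0134,29.5905) T_A=(10.2550,31.4873) T_B=(4.2764,27.0185) sweep=167.1144

bisector direction at 126.7768° = (-0.598699,0.800974)
center distance |VC| = r/sin(θ/2) = 3.755813/sin(6.4428°) = 33.470914
C = V + |VC|·bis = (7.0134,29.5905)
T_A = V + ((C−V)·d_A)·d_A = V + 33.2595·d_A = (10.2550,31.4873)
T_B = V + ((C−V)·d_B)·d_B = V + 33.2595·d_B = (4.2764,27.0185)
sweep = 180° − θ = 167.1144°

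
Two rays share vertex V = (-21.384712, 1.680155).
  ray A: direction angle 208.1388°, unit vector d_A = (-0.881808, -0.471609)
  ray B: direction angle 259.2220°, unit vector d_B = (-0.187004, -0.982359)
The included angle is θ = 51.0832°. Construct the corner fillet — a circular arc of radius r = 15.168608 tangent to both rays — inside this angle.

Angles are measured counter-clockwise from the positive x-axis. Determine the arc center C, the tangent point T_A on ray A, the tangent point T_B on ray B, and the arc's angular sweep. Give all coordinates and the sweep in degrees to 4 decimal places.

center=(-42.2217,-26.6656) T_A=(-49.3753,-13.2898) T_B=(-27.3207,-29.5022) sweep=128.9168

bisector direction at 233.6804° = (-0.592289,-0.805726)
center distance |VC| = r/sin(θ/2) = 15.168608/sin(25.5416°) = 35.180411
C = V + |VC|·bis = (-42.2217,-26.6656)
T_A = V + ((C−V)·d_A)·d_A = V + 31.7423·d_A = (-49.3753,-13.2898)
T_B = V + ((C−V)·d_B)·d_B = V + 31.7423·d_B = (-27.3207,-29.5022)
sweep = 180° − θ = 128.9168°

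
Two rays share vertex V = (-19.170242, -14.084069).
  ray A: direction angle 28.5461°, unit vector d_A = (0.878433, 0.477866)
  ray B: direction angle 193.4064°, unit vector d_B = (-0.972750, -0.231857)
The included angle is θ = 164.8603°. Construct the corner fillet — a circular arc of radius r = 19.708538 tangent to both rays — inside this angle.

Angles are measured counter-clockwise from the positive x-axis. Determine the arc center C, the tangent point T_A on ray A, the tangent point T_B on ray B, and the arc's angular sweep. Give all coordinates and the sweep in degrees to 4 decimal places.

center=(-26.2876,4.4801) T_A=(-16.8695,-12.8325) T_B=(-21.7180,-14.6913) sweep=15.1397

bisector direction at 110.9762° = (-0.357981,0.933729)
center distance |VC| = r/sin(θ/2) = 19.708538/sin(82.4301°) = 19.881808
C = V + |VC|·bis = (-26.2876,4.4801)
T_A = V + ((C−V)·d_A)·d_A = V + 2.6191·d_A = (-16.8695,-12.8325)
T_B = V + ((C−V)·d_B)·d_B = V + 2.6191·d_B = (-21.7180,-14.6913)
sweep = 180° − θ = 15.1397°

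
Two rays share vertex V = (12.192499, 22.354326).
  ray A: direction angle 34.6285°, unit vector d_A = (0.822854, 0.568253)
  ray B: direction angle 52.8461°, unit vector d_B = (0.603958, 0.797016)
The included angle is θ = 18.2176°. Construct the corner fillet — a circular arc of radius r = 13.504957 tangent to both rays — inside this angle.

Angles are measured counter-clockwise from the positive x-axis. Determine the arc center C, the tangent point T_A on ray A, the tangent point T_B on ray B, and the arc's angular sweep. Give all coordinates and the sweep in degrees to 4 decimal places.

center=(73.8284,81.3317) T_A=(81.5026,70.2191) T_B=(63.0647,89.4881) sweep=161.7824

bisector direction at 43.7373° = (0.722517,0.691353)
center distance |VC| = r/sin(θ/2) = 13.504957/sin(9.1088°) = 85.307187
C = V + |VC|·bis = (73.8284,81.3317)
T_A = V + ((C−V)·d_A)·d_A = V + 84.2314·d_A = (81.5026,70.2191)
T_B = V + ((C−V)·d_B)·d_B = V + 84.2314·d_B = (63.0647,89.4881)
sweep = 180° − θ = 161.7824°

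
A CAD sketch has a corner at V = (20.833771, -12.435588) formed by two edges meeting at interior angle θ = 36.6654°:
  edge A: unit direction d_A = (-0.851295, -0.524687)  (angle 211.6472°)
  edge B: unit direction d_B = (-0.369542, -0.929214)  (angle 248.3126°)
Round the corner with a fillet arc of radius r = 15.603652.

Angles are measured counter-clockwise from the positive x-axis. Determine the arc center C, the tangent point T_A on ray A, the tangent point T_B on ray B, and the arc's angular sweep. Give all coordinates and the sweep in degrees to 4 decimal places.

center=(-11.0674,-50.4269) T_A=(-19.2545,-37.1436) T_B=(3.4317,-56.1931) sweep=143.3346

bisector direction at 229.9799° = (-0.643056,-0.765819)
center distance |VC| = r/sin(θ/2) = 15.603652/sin(18.3327°) = 49.608751
C = V + |VC|·bis = (-11.0674,-50.4269)
T_A = V + ((C−V)·d_A)·d_A = V + 47.0909·d_A = (-19.2545,-37.1436)
T_B = V + ((C−V)·d_B)·d_B = V + 47.0909·d_B = (3.4317,-56.1931)
sweep = 180° − θ = 143.3346°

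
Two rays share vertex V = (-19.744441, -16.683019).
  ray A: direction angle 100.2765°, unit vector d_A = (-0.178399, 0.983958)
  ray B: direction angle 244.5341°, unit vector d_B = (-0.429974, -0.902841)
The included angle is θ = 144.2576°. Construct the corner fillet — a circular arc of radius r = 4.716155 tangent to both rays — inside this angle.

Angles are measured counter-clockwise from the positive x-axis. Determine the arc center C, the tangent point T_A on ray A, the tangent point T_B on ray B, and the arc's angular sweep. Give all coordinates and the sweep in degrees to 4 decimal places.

center=(-24.6562,-16.0281) T_A=(-20.0157,-15.1868) T_B=(-20.3983,-18.0559) sweep=35.7424

bisector direction at 172.4053° = (-0.991228,0.132165)
center distance |VC| = r/sin(θ/2) = 4.716155/sin(72.1288°) = 4.955252
C = V + |VC|·bis = (-24.6562,-16.0281)
T_A = V + ((C−V)·d_A)·d_A = V + 1.5207·d_A = (-20.0157,-15.1868)
T_B = V + ((C−V)·d_B)·d_B = V + 1.5207·d_B = (-20.3983,-18.0559)
sweep = 180° − θ = 35.7424°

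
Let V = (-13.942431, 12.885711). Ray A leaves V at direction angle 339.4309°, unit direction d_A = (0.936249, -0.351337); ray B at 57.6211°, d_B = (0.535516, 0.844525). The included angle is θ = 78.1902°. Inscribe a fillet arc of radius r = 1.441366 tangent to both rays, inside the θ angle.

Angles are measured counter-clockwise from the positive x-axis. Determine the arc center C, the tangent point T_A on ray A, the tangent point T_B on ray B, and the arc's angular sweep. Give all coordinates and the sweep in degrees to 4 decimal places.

center=(-11.7752,13.6119) T_A=(-12.2816,12.2625) T_B=(-12.9925,14.3838) sweep=101.8098

bisector direction at 18.5260° = (0.948180,0.317735)
center distance |VC| = r/sin(θ/2) = 1.441366/sin(39.0951°) = 2.285671
C = V + |VC|·bis = (-11.7752,13.6119)
T_A = V + ((C−V)·d_A)·d_A = V + 1.7739·d_A = (-12.2816,12.2625)
T_B = V + ((C−V)·d_B)·d_B = V + 1.7739·d_B = (-12.9925,14.3838)
sweep = 180° − θ = 101.8098°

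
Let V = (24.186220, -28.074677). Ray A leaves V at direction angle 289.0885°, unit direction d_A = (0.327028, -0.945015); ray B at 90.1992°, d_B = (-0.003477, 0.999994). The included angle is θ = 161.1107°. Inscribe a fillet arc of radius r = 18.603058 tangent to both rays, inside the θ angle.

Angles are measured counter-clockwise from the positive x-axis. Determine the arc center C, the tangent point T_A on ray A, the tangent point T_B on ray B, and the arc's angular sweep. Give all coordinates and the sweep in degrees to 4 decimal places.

center=(42.7784,-24.9154) T_A=(25.1982,-30.9991) T_B=(24.1755,-24.9801) sweep=18.8893

bisector direction at 9.6439° = (0.985868,0.167523)
center distance |VC| = r/sin(θ/2) = 18.603058/sin(80.5554°) = 18.858695
C = V + |VC|·bis = (42.7784,-24.9154)
T_A = V + ((C−V)·d_A)·d_A = V + 3.0946·d_A = (25.1982,-30.9991)
T_B = V + ((C−V)·d_B)·d_B = V + 3.0946·d_B = (24.1755,-24.9801)
sweep = 180° − θ = 18.8893°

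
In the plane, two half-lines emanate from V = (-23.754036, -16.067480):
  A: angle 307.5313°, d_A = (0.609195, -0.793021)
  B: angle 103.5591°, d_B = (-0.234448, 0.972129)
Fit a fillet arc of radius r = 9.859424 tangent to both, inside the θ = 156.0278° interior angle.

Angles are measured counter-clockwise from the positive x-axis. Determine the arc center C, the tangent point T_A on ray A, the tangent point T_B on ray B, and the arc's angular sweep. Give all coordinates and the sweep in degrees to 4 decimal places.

center=(-14.6602,-11.7211) T_A=(-22.4789,-17.7274) T_B=(-24.2448,-14.0326) sweep=23.9722

bisector direction at 25.5452° = (0.902245,0.431223)
center distance |VC| = r/sin(θ/2) = 9.859424/sin(78.0139°) = 10.079170
C = V + |VC|·bis = (-14.6602,-11.7211)
T_A = V + ((C−V)·d_A)·d_A = V + 2.0932·d_A = (-22.4789,-17.7274)
T_B = V + ((C−V)·d_B)·d_B = V + 2.0932·d_B = (-24.2448,-14.0326)
sweep = 180° − θ = 23.9722°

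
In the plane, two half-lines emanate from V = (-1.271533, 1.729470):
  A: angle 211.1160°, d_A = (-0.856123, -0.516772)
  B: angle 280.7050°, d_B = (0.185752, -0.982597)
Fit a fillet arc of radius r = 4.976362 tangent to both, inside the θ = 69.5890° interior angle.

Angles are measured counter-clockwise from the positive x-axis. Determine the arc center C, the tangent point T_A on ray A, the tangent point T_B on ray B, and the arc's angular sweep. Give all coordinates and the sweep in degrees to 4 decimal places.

center=(-4.8310,-6.2318) T_A=(-7.4027,-1.9714) T_B=(0.0587,-5.3074) sweep=110.4110

bisector direction at 245.9105° = (-0.408163,-0.912909)
center distance |VC| = r/sin(θ/2) = 4.976362/sin(34.7945°) = 8.720748
C = V + |VC|·bis = (-4.8310,-6.2318)
T_A = V + ((C−V)·d_A)·d_A = V + 7.1615·d_A = (-7.4027,-1.9714)
T_B = V + ((C−V)·d_B)·d_B = V + 7.1615·d_B = (0.0587,-5.3074)
sweep = 180° − θ = 110.4110°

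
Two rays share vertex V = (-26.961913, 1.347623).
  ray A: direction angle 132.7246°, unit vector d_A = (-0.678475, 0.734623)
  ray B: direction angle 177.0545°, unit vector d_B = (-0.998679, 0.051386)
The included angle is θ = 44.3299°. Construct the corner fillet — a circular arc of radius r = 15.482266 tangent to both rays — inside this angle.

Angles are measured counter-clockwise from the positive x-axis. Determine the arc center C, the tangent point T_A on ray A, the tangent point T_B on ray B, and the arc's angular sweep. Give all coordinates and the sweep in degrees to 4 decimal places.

bisector direction at 154.8896° = (-0.905491,0.424365)
center distance |VC| = r/sin(θ/2) = 15.482266/sin(22.1650°) = 41.037158
C = V + |VC|·bis = (-64.1207,18.7623)
T_A = V + ((C−V)·d_A)·d_A = V + 38.0046·d_A = (-52.7471,29.2667)
T_B = V + ((C−V)·d_B)·d_B = V + 38.0046·d_B = (-64.9163,3.3005)
sweep = 180° − θ = 135.6701°

center=(-64.1207,18.7623) T_A=(-52.7471,29.2667) T_B=(-64.9163,3.3005) sweep=135.6701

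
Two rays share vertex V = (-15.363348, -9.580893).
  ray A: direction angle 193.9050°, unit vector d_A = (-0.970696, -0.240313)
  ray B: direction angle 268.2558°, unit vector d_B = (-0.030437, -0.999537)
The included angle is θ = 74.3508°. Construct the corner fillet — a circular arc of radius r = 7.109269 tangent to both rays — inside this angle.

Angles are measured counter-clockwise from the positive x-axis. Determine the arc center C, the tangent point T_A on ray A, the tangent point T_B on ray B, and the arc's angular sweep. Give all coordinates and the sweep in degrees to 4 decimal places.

bisector direction at 231.0804° = (-0.628229,-0.778028)
center distance |VC| = r/sin(θ/2) = 7.109269/sin(37.1754°) = 11.765305
C = V + |VC|·bis = (-22.7547,-18.7346)
T_A = V + ((C−V)·d_A)·d_A = V + 9.3745·d_A = (-24.4631,-11.8337)
T_B = V + ((C−V)·d_B)·d_B = V + 9.3745·d_B = (-15.6487,-18.9510)
sweep = 180° − θ = 105.6492°

center=(-22.7547,-18.7346) T_A=(-24.4631,-11.8337) T_B=(-15.6487,-18.9510) sweep=105.6492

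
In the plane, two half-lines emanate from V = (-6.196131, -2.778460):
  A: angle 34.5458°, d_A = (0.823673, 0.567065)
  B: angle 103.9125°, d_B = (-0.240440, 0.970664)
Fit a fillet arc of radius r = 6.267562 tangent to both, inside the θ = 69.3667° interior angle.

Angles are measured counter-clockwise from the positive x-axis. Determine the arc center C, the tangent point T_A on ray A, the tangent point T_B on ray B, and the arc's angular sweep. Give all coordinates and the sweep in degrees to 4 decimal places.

center=(-2.2901,7.5199) T_A=(1.2640,2.3575) T_B=(-8.3738,6.0130) sweep=110.6333

bisector direction at 69.2291° = (0.354631,0.935006)
center distance |VC| = r/sin(θ/2) = 6.267562/sin(34.6833°) = 11.014262
C = V + |VC|·bis = (-2.2901,7.5199)
T_A = V + ((C−V)·d_A)·d_A = V + 9.0571·d_A = (1.2640,2.3575)
T_B = V + ((C−V)·d_B)·d_B = V + 9.0571·d_B = (-8.3738,6.0130)
sweep = 180° − θ = 110.6333°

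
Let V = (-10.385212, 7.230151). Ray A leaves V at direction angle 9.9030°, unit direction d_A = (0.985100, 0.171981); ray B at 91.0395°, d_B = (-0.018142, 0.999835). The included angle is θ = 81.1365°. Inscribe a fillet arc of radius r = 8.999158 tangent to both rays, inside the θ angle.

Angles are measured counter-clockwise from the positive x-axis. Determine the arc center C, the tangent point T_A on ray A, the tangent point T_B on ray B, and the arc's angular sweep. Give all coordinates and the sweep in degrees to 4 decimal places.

center=(-1.5782,17.9030) T_A=(-0.0305,9.0379) T_B=(-10.5759,17.7397) sweep=98.8635

bisector direction at 50.4712° = (0.636465,0.771305)
center distance |VC| = r/sin(θ/2) = 8.999158/sin(40.5682°) = 13.837336
C = V + |VC|·bis = (-1.5782,17.9030)
T_A = V + ((C−V)·d_A)·d_A = V + 10.5113·d_A = (-0.0305,9.0379)
T_B = V + ((C−V)·d_B)·d_B = V + 10.5113·d_B = (-10.5759,17.7397)
sweep = 180° − θ = 98.8635°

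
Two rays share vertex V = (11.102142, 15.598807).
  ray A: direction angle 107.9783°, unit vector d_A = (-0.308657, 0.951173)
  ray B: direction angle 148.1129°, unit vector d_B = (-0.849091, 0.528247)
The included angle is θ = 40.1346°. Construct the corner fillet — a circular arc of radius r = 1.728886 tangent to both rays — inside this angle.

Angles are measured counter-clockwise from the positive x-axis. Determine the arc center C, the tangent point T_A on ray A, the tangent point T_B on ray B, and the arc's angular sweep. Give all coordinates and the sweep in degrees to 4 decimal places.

bisector direction at 128.0456° = (-0.616288,0.787521)
center distance |VC| = r/sin(θ/2) = 1.728886/sin(20.0673°) = 5.038667
C = V + |VC|·bis = (7.9969,19.5669)
T_A = V + ((C−V)·d_A)·d_A = V + 4.7328·d_A = (9.6413,20.1005)
T_B = V + ((C−V)·d_B)·d_B = V + 4.7328·d_B = (7.0836,18.0989)
sweep = 180° − θ = 139.8654°

center=(7.9969,19.5669) T_A=(9.6413,20.1005) T_B=(7.0836,18.0989) sweep=139.8654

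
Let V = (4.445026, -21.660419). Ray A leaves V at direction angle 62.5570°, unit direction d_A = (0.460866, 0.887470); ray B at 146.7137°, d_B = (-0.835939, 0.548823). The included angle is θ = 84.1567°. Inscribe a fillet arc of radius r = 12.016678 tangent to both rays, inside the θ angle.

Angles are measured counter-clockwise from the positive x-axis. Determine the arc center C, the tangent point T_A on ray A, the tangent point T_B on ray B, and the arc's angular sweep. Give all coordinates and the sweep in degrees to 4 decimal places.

bisector direction at 104.6354° = (-0.252666,0.967553)
center distance |VC| = r/sin(θ/2) = 12.016678/sin(42.0784°) = 17.931427
C = V + |VC|·bis = (-0.0856,-4.3108)
T_A = V + ((C−V)·d_A)·d_A = V + 13.3092·d_A = (10.5788,-9.8489)
T_B = V + ((C−V)·d_B)·d_B = V + 13.3092·d_B = (-6.6807,-14.3560)
sweep = 180° − θ = 95.8433°

center=(-0.0856,-4.3108) T_A=(10.5788,-9.8489) T_B=(-6.6807,-14.3560) sweep=95.8433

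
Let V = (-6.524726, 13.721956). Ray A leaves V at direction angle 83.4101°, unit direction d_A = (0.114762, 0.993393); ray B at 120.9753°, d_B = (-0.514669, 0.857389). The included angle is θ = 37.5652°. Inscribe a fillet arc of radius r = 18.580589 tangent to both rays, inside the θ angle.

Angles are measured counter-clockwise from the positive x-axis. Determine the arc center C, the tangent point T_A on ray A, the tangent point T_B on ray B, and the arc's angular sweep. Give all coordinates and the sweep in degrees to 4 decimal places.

bisector direction at 102.1927° = (-0.211200,0.977443)
center distance |VC| = r/sin(θ/2) = 18.580589/sin(18.7826°) = 57.707600
C = V + |VC|·bis = (-18.7126,70.1278)
T_A = V + ((C−V)·d_A)·d_A = V + 54.6345·d_A = (-0.2548,67.9955)
T_B = V + ((C−V)·d_B)·d_B = V + 54.6345·d_B = (-34.6434,60.5650)
sweep = 180° − θ = 142.4348°

center=(-18.7126,70.1278) T_A=(-0.2548,67.9955) T_B=(-34.6434,60.5650) sweep=142.4348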